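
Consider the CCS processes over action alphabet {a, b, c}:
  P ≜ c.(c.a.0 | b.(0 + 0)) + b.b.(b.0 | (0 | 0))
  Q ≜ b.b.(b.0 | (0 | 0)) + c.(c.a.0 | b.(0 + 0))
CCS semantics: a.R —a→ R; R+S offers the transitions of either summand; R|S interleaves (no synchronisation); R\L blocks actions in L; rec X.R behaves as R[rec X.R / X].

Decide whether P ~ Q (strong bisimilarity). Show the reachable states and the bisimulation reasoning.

Reachable graph of P (10 states):
  m0 = c.(c.a.0 | b.(0 + 0)) + b.b.(b.0 | (0 | 0)) :: ··b··> m1, ··c··> m2
  m1 = b.(b.0 | (0 | 0)) :: ··b··> m3
  m2 = c.a.0 | b.(0 + 0) :: ··b··> m4, ··c··> m5
  m3 = b.0 | (0 | 0) :: ··b··> m6
  m4 = c.a.0 | (0 + 0) :: ··c··> m7
  m5 = a.0 | b.(0 + 0) :: ··a··> m8, ··b··> m7
  m6 = 0 | (0 | 0) :: deadlocked
  m7 = a.0 | (0 + 0) :: ··a··> m9
  m8 = 0 | b.(0 + 0) :: ··b··> m9
  m9 = 0 | (0 + 0) :: deadlocked
Reachable graph of Q (10 states):
  n0 = b.b.(b.0 | (0 | 0)) + c.(c.a.0 | b.(0 + 0)) :: ··b··> n1, ··c··> n2
  n1 = b.(b.0 | (0 | 0)) :: ··b··> n3
  n2 = c.a.0 | b.(0 + 0) :: ··b··> n4, ··c··> n5
  n3 = b.0 | (0 | 0) :: ··b··> n6
  n4 = c.a.0 | (0 + 0) :: ··c··> n7
  n5 = a.0 | b.(0 + 0) :: ··a··> n8, ··b··> n7
  n6 = 0 | (0 | 0) :: deadlocked
  n7 = a.0 | (0 + 0) :: ··a··> n9
  n8 = 0 | b.(0 + 0) :: ··b··> n9
  n9 = 0 | (0 + 0) :: deadlocked
Bisimilarity quotient blocks:
  B0 = {m0, n0}
  B1 = {m2, n2}
  B2 = {m5, n5}
  B3 = {m3, m8, n3, n8}
  B4 = {m6, m9, n6, n9}
  B5 = {m7, n7}
  B6 = {m4, n4}
  B7 = {m1, n1}
m0 ∈ B0, n0 ∈ B0 → same block

YES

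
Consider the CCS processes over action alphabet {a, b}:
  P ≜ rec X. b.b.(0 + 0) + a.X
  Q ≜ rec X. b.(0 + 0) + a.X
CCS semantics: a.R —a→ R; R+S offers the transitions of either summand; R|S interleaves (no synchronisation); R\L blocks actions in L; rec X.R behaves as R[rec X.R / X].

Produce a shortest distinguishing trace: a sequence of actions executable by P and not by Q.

LTS(P): 3 reachable states
  u0 = rec X. b.b.(0 + 0) + a.X | =a=> u0, =b=> u1
  u1 = b.(0 + 0) | =b=> u2
  u2 = 0 + 0 | ·
LTS(Q): 2 reachable states
  v0 = rec X. b.(0 + 0) + a.X | =a=> v0, =b=> v1
  v1 = 0 + 0 | ·
Executing bb from P (initial set {u0}):
  [1] b ⇒ {u1}
  [2] b ⇒ {u2}
  — P admits the full trace.
Executing bb from Q (initial set {v0}):
  [1] b ⇒ {v1}
  [2] b ⇒ ∅ (Q stuck)

bb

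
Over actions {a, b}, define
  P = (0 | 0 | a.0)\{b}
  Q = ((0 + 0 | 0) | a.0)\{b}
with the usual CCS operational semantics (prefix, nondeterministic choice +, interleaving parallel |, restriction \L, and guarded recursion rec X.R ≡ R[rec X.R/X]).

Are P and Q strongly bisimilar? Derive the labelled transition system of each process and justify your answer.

Reachable graph of P (2 states):
  u0 = (0 | 0 | a.0)\{b} :: -a-> u1
  u1 = (0 | 0 | 0)\{b} :: (no moves)
Reachable graph of Q (2 states):
  v0 = ((0 + 0 | 0) | a.0)\{b} :: -a-> v1
  v1 = ((0 + 0 | 0) | 0)\{b} :: (no moves)
Partition-refinement fixed point:
  B0 = {u0, v0}
  B1 = {u1, v1}
u0 ∈ B0, v0 ∈ B0 → same block

YES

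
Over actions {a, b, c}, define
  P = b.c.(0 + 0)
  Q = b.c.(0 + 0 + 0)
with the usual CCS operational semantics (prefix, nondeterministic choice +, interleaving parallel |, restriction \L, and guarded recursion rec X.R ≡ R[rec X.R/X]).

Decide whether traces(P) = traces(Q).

LTS(P): 3 reachable states
  m0 = b.c.(0 + 0) | -b-> m1
  m1 = c.(0 + 0) | -c-> m2
  m2 = 0 + 0 | ·
LTS(Q): 3 reachable states
  n0 = b.c.(0 + 0 + 0) | -b-> n1
  n1 = c.(0 + 0 + 0) | -c-> n2
  n2 = 0 + 0 + 0 | ·
Bisimilarity quotient blocks:
  B0 = {m0, n0}
  B1 = {m1, n1}
  B2 = {m2, n2}
m0 ∈ B0, n0 ∈ B0 → same block
Bisimilar ⇒ trace-equivalent.

YES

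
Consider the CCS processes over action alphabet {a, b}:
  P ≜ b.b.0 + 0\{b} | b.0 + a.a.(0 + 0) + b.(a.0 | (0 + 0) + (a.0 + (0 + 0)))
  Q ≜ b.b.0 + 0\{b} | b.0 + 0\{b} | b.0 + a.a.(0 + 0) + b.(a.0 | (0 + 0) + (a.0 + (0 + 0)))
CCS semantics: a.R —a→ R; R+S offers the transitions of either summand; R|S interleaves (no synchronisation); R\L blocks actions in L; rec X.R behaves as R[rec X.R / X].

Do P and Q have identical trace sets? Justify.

YES

Reachable graph of P (8 states):
  m0 = b.b.0 + 0\{b} | b.0 + a.a.(0 + 0) + b.(a.0 | (0 + 0) + (a.0 + (0 + 0))) ⊢ =a=> m1, =b=> m2, =b=> m3, =b=> m4
  m1 = a.(0 + 0) ⊢ =a=> m5
  m2 = 0\{b} | 0 ⊢ (no moves)
  m3 = a.0 | (0 + 0) + (a.0 + (0 + 0)) ⊢ =a=> m6, =a=> m7
  m4 = b.0 ⊢ =b=> m6
  m5 = 0 + 0 ⊢ (no moves)
  m6 = 0 ⊢ (no moves)
  m7 = 0 | (0 + 0) ⊢ (no moves)
Reachable graph of Q (8 states):
  n0 = b.b.0 + 0\{b} | b.0 + 0\{b} | b.0 + a.a.(0 + 0) + b.(a.0 | (0 + 0) + (a.0 + (0 + 0))) ⊢ =a=> n1, =b=> n2, =b=> n3, =b=> n4
  n1 = a.(0 + 0) ⊢ =a=> n5
  n2 = 0\{b} | 0 ⊢ (no moves)
  n3 = a.0 | (0 + 0) + (a.0 + (0 + 0)) ⊢ =a=> n6, =a=> n7
  n4 = b.0 ⊢ =b=> n6
  n5 = 0 + 0 ⊢ (no moves)
  n6 = 0 ⊢ (no moves)
  n7 = 0 | (0 + 0) ⊢ (no moves)
Partition-refinement fixed point:
  B0 = {m0, n0}
  B1 = {m2, m5, m6, m7, n2, n5, n6, n7}
  B2 = {m1, m3, n1, n3}
  B3 = {m4, n4}
m0 ∈ B0, n0 ∈ B0 → same block
Bisimilar ⇒ trace-equivalent.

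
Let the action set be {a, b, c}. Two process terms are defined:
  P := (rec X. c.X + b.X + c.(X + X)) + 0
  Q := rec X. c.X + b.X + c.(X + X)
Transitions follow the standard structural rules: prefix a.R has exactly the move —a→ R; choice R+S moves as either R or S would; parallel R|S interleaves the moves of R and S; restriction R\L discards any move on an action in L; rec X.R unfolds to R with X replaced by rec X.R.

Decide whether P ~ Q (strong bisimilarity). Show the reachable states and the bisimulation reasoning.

Reachable graph of P (3 states):
  m0 = (rec X. c.X + b.X + c.(X + X)) + 0 ⊢ —b→ m1, —c→ m1, —c→ m2
  m1 = rec X. c.X + b.X + c.(X + X) ⊢ —b→ m1, —c→ m1, —c→ m2
  m2 = (rec X. c.X + b.X + c.(X + X)) + (rec X. c.X + b.X + c.(X + X)) ⊢ —b→ m1, —c→ m1, —c→ m2
Reachable graph of Q (2 states):
  n0 = rec X. c.X + b.X + c.(X + X) ⊢ —b→ n0, —c→ n0, —c→ n1
  n1 = (rec X. c.X + b.X + c.(X + X)) + (rec X. c.X + b.X + c.(X + X)) ⊢ —b→ n0, —c→ n0, —c→ n1
Coarsest stable partition (strong bisimilarity classes):
  B0 = {m0, m1, m2, n0, n1}
m0 ∈ B0, n0 ∈ B0 → same block

YES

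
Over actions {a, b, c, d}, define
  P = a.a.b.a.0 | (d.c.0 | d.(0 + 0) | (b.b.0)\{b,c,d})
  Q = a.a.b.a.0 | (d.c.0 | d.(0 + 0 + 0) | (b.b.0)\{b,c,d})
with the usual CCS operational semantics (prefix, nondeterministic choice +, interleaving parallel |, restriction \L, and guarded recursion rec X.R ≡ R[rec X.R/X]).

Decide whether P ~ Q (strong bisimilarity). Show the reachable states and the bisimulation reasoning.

LTS(P): 30 reachable states
  m0 = a.a.b.a.0 | (d.c.0 | d.(0 + 0) | (b.b.0)\{b,c,d}) ⊢ -a-> m1, -d-> m2, -d-> m3
  m1 = a.b.a.0 | (d.c.0 | d.(0 + 0) | (b.b.0)\{b,c,d}) ⊢ -a-> m4, -d-> m5, -d-> m6
  m2 = a.a.b.a.0 | (c.0 | d.(0 + 0) | (b.b.0)\{b,c,d}) ⊢ -a-> m5, -c-> m7, -d-> m8
  m3 = a.a.b.a.0 | (d.c.0 | (0 + 0) | (b.b.0)\{b,c,d}) ⊢ -a-> m6, -d-> m8
  m4 = b.a.0 | (d.c.0 | d.(0 + 0) | (b.b.0)\{b,c,d}) ⊢ -b-> m9, -d-> m10, -d-> m11
  m5 = a.b.a.0 | (c.0 | d.(0 + 0) | (b.b.0)\{b,c,d}) ⊢ -a-> m10, -c-> m12, -d-> m13
  m6 = a.b.a.0 | (d.c.0 | (0 + 0) | (b.b.0)\{b,c,d}) ⊢ -a-> m11, -d-> m13
  m7 = a.a.b.a.0 | (0 | d.(0 + 0) | (b.b.0)\{b,c,d}) ⊢ -a-> m12, -d-> m14
  m8 = a.a.b.a.0 | (c.0 | (0 + 0) | (b.b.0)\{b,c,d}) ⊢ -a-> m13, -c-> m14
  m9 = a.0 | (d.c.0 | d.(0 + 0) | (b.b.0)\{b,c,d}) ⊢ -a-> m15, -d-> m16, -d-> m17
  m10 = b.a.0 | (c.0 | d.(0 + 0) | (b.b.0)\{b,c,d}) ⊢ -b-> m16, -c-> m18, -d-> m19
  m11 = b.a.0 | (d.c.0 | (0 + 0) | (b.b.0)\{b,c,d}) ⊢ -b-> m17, -d-> m19
  m12 = a.b.a.0 | (0 | d.(0 + 0) | (b.b.0)\{b,c,d}) ⊢ -a-> m18, -d-> m20
  m13 = a.b.a.0 | (c.0 | (0 + 0) | (b.b.0)\{b,c,d}) ⊢ -a-> m19, -c-> m20
  m14 = a.a.b.a.0 | (0 | (0 + 0) | (b.b.0)\{b,c,d}) ⊢ -a-> m20
  m15 = 0 | (d.c.0 | d.(0 + 0) | (b.b.0)\{b,c,d}) ⊢ -d-> m21, -d-> m22
  m16 = a.0 | (c.0 | d.(0 + 0) | (b.b.0)\{b,c,d}) ⊢ -a-> m21, -c-> m23, -d-> m24
  m17 = a.0 | (d.c.0 | (0 + 0) | (b.b.0)\{b,c,d}) ⊢ -a-> m22, -d-> m24
  m18 = b.a.0 | (0 | d.(0 + 0) | (b.b.0)\{b,c,d}) ⊢ -b-> m23, -d-> m25
  m19 = b.a.0 | (c.0 | (0 + 0) | (b.b.0)\{b,c,d}) ⊢ -b-> m24, -c-> m25
  m20 = a.b.a.0 | (0 | (0 + 0) | (b.b.0)\{b,c,d}) ⊢ -a-> m25
  m21 = 0 | (c.0 | d.(0 + 0) | (b.b.0)\{b,c,d}) ⊢ -c-> m26, -d-> m27
  m22 = 0 | (d.c.0 | (0 + 0) | (b.b.0)\{b,c,d}) ⊢ -d-> m27
  m23 = a.0 | (0 | d.(0 + 0) | (b.b.0)\{b,c,d}) ⊢ -a-> m26, -d-> m28
  m24 = a.0 | (c.0 | (0 + 0) | (b.b.0)\{b,c,d}) ⊢ -a-> m27, -c-> m28
  m25 = b.a.0 | (0 | (0 + 0) | (b.b.0)\{b,c,d}) ⊢ -b-> m28
  m26 = 0 | (0 | d.(0 + 0) | (b.b.0)\{b,c,d}) ⊢ -d-> m29
  m27 = 0 | (c.0 | (0 + 0) | (b.b.0)\{b,c,d}) ⊢ -c-> m29
  m28 = a.0 | (0 | (0 + 0) | (b.b.0)\{b,c,d}) ⊢ -a-> m29
  m29 = 0 | (0 | (0 + 0) | (b.b.0)\{b,c,d}) ⊢ ·
LTS(Q): 30 reachable states
  n0 = a.a.b.a.0 | (d.c.0 | d.(0 + 0 + 0) | (b.b.0)\{b,c,d}) ⊢ -a-> n1, -d-> n2, -d-> n3
  n1 = a.b.a.0 | (d.c.0 | d.(0 + 0 + 0) | (b.b.0)\{b,c,d}) ⊢ -a-> n4, -d-> n5, -d-> n6
  n2 = a.a.b.a.0 | (c.0 | d.(0 + 0 + 0) | (b.b.0)\{b,c,d}) ⊢ -a-> n5, -c-> n7, -d-> n8
  n3 = a.a.b.a.0 | (d.c.0 | (0 + 0 + 0) | (b.b.0)\{b,c,d}) ⊢ -a-> n6, -d-> n8
  n4 = b.a.0 | (d.c.0 | d.(0 + 0 + 0) | (b.b.0)\{b,c,d}) ⊢ -b-> n9, -d-> n10, -d-> n11
  n5 = a.b.a.0 | (c.0 | d.(0 + 0 + 0) | (b.b.0)\{b,c,d}) ⊢ -a-> n10, -c-> n12, -d-> n13
  n6 = a.b.a.0 | (d.c.0 | (0 + 0 + 0) | (b.b.0)\{b,c,d}) ⊢ -a-> n11, -d-> n13
  n7 = a.a.b.a.0 | (0 | d.(0 + 0 + 0) | (b.b.0)\{b,c,d}) ⊢ -a-> n12, -d-> n14
  n8 = a.a.b.a.0 | (c.0 | (0 + 0 + 0) | (b.b.0)\{b,c,d}) ⊢ -a-> n13, -c-> n14
  n9 = a.0 | (d.c.0 | d.(0 + 0 + 0) | (b.b.0)\{b,c,d}) ⊢ -a-> n15, -d-> n16, -d-> n17
  n10 = b.a.0 | (c.0 | d.(0 + 0 + 0) | (b.b.0)\{b,c,d}) ⊢ -b-> n16, -c-> n18, -d-> n19
  n11 = b.a.0 | (d.c.0 | (0 + 0 + 0) | (b.b.0)\{b,c,d}) ⊢ -b-> n17, -d-> n19
  n12 = a.b.a.0 | (0 | d.(0 + 0 + 0) | (b.b.0)\{b,c,d}) ⊢ -a-> n18, -d-> n20
  n13 = a.b.a.0 | (c.0 | (0 + 0 + 0) | (b.b.0)\{b,c,d}) ⊢ -a-> n19, -c-> n20
  n14 = a.a.b.a.0 | (0 | (0 + 0 + 0) | (b.b.0)\{b,c,d}) ⊢ -a-> n20
  n15 = 0 | (d.c.0 | d.(0 + 0 + 0) | (b.b.0)\{b,c,d}) ⊢ -d-> n21, -d-> n22
  n16 = a.0 | (c.0 | d.(0 + 0 + 0) | (b.b.0)\{b,c,d}) ⊢ -a-> n21, -c-> n23, -d-> n24
  n17 = a.0 | (d.c.0 | (0 + 0 + 0) | (b.b.0)\{b,c,d}) ⊢ -a-> n22, -d-> n24
  n18 = b.a.0 | (0 | d.(0 + 0 + 0) | (b.b.0)\{b,c,d}) ⊢ -b-> n23, -d-> n25
  n19 = b.a.0 | (c.0 | (0 + 0 + 0) | (b.b.0)\{b,c,d}) ⊢ -b-> n24, -c-> n25
  n20 = a.b.a.0 | (0 | (0 + 0 + 0) | (b.b.0)\{b,c,d}) ⊢ -a-> n25
  n21 = 0 | (c.0 | d.(0 + 0 + 0) | (b.b.0)\{b,c,d}) ⊢ -c-> n26, -d-> n27
  n22 = 0 | (d.c.0 | (0 + 0 + 0) | (b.b.0)\{b,c,d}) ⊢ -d-> n27
  n23 = a.0 | (0 | d.(0 + 0 + 0) | (b.b.0)\{b,c,d}) ⊢ -a-> n26, -d-> n28
  n24 = a.0 | (c.0 | (0 + 0 + 0) | (b.b.0)\{b,c,d}) ⊢ -a-> n27, -c-> n28
  n25 = b.a.0 | (0 | (0 + 0 + 0) | (b.b.0)\{b,c,d}) ⊢ -b-> n28
  n26 = 0 | (0 | d.(0 + 0 + 0) | (b.b.0)\{b,c,d}) ⊢ -d-> n29
  n27 = 0 | (c.0 | (0 + 0 + 0) | (b.b.0)\{b,c,d}) ⊢ -c-> n29
  n28 = a.0 | (0 | (0 + 0 + 0) | (b.b.0)\{b,c,d}) ⊢ -a-> n29
  n29 = 0 | (0 | (0 + 0 + 0) | (b.b.0)\{b,c,d}) ⊢ ·
Coarsest stable partition (strong bisimilarity classes):
  B0 = {m0, n0}
  B1 = {m2, n2}
  B2 = {m7, n7}
  B3 = {m12, n12}
  B4 = {m20, n20}
  B5 = {m25, n25}
  B6 = {m28, n28}
  B7 = {m29, n29}
  B8 = {m18, n18}
  B9 = {m23, n23}
  B10 = {m26, n26}
  B11 = {m14, n14}
  B12 = {m5, n5}
  B13 = {m10, n10}
  B14 = {m16, n16}
  B15 = {m24, n24}
  B16 = {m27, n27}
  B17 = {m21, n21}
  B18 = {m19, n19}
  B19 = {m13, n13}
  B20 = {m8, n8}
  B21 = {m1, n1}
  B22 = {m4, n4}
  B23 = {m9, n9}
  B24 = {m17, n17}
  B25 = {m22, n22}
  B26 = {m15, n15}
  B27 = {m11, n11}
  B28 = {m6, n6}
  B29 = {m3, n3}
m0 ∈ B0, n0 ∈ B0 → same block

YES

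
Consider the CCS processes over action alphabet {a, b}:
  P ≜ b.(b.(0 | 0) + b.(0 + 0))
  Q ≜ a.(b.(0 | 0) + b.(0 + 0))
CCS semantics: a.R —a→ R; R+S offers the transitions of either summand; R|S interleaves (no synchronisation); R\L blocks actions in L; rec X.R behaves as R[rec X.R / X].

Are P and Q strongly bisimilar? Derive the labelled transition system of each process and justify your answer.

NO

Reachable graph of P (4 states):
  p0 = b.(b.(0 | 0) + b.(0 + 0)) has moves ··b··> p1
  p1 = b.(0 | 0) + b.(0 + 0) has moves ··b··> p2, ··b··> p3
  p2 = 0 + 0 has moves ·
  p3 = 0 | 0 has moves ·
Reachable graph of Q (4 states):
  q0 = a.(b.(0 | 0) + b.(0 + 0)) has moves ··a··> q1
  q1 = b.(0 | 0) + b.(0 + 0) has moves ··b··> q2, ··b··> q3
  q2 = 0 + 0 has moves ·
  q3 = 0 | 0 has moves ·
Coarsest stable partition (strong bisimilarity classes):
  B0 = {p0}
  B1 = {p1, q1}
  B2 = {p2, p3, q2, q3}
  B3 = {q0}
p0 ∈ B0, q0 ∈ B3 → different blocks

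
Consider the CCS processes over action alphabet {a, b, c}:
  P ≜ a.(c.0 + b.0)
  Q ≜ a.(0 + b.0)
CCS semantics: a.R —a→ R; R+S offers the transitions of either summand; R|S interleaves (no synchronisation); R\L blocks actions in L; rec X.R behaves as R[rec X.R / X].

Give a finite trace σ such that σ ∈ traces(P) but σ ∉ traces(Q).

ac

Reachable graph of P (3 states):
  s0 = a.(c.0 + b.0) → ··a··> s1
  s1 = c.0 + b.0 → ··b··> s2, ··c··> s2
  s2 = 0 → (no moves)
Reachable graph of Q (3 states):
  t0 = a.(0 + b.0) → ··a··> t1
  t1 = 0 + b.0 → ··b··> t2
  t2 = 0 → (no moves)
Run σ = ⟨ac⟩ on P: start {s0}
  after a @ step 1: {s1}
  after c @ step 2: {s2}
  — P admits the full trace.
Run σ = ⟨ac⟩ on Q: start {t0}
  after a @ step 1: {t1}
  after c @ step 2: no successor for Q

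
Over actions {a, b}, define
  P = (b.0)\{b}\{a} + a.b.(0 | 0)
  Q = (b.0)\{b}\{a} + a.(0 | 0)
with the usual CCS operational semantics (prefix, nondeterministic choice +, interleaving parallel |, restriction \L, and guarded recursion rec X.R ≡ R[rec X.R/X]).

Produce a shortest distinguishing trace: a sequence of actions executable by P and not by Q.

ab

Reachable graph of P (3 states):
  m0 = (b.0)\{b}\{a} + a.b.(0 | 0) → =a=> m1
  m1 = b.(0 | 0) → =b=> m2
  m2 = 0 | 0 → deadlocked
Reachable graph of Q (2 states):
  n0 = (b.0)\{b}\{a} + a.(0 | 0) → =a=> n1
  n1 = 0 | 0 → deadlocked
Trace ⟨ab⟩ through P, begin at {m0}:
  [1] a ⇒ {m1}
  [2] b ⇒ {m2}
  P completes σ.
Trace ⟨ab⟩ through Q, begin at {n0}:
  [1] a ⇒ {n1}
  [2] b ⇒ no successor for Q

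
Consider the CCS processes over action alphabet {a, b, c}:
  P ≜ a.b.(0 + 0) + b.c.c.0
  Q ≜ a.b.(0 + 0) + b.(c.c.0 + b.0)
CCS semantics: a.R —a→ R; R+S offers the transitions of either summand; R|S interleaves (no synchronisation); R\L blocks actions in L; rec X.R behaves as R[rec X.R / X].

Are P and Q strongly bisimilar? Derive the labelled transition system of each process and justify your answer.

LTS(P): 6 reachable states
  m0 = a.b.(0 + 0) + b.c.c.0 → —a→ m1, —b→ m2
  m1 = b.(0 + 0) → —b→ m3
  m2 = c.c.0 → —c→ m4
  m3 = 0 + 0 → ·
  m4 = c.0 → —c→ m5
  m5 = 0 → ·
LTS(Q): 6 reachable states
  n0 = a.b.(0 + 0) + b.(c.c.0 + b.0) → —a→ n1, —b→ n2
  n1 = b.(0 + 0) → —b→ n3
  n2 = c.c.0 + b.0 → —b→ n4, —c→ n5
  n3 = 0 + 0 → ·
  n4 = 0 → ·
  n5 = c.0 → —c→ n4
Partition-refinement fixed point:
  B0 = {m0}
  B1 = {m2}
  B2 = {m4, n5}
  B3 = {m3, m5, n3, n4}
  B4 = {m1, n1}
  B5 = {n0}
  B6 = {n2}
m0 ∈ B0, n0 ∈ B5 → different blocks

P ≁ Q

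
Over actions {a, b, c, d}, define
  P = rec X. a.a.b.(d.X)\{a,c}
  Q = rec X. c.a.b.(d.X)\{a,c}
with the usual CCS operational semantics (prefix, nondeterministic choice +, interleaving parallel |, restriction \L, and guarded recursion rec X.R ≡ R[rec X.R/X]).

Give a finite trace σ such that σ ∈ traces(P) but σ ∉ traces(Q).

a

Reachable graph of P (5 states):
  p0 = rec X. a.a.b.(d.X)\{a,c} | ··a··> p1
  p1 = a.b.(d.(rec X. a.a.b.(d.X)\{a,c}))\{a,c} | ··a··> p2
  p2 = b.(d.(rec X. a.a.b.(d.X)\{a,c}))\{a,c} | ··b··> p3
  p3 = (d.(rec X. a.a.b.(d.X)\{a,c}))\{a,c} | ··d··> p4
  p4 = (rec X. a.a.b.(d.X)\{a,c})\{a,c} | ∅
Reachable graph of Q (5 states):
  q0 = rec X. c.a.b.(d.X)\{a,c} | ··c··> q1
  q1 = a.b.(d.(rec X. c.a.b.(d.X)\{a,c}))\{a,c} | ··a··> q2
  q2 = b.(d.(rec X. c.a.b.(d.X)\{a,c}))\{a,c} | ··b··> q3
  q3 = (d.(rec X. c.a.b.(d.X)\{a,c}))\{a,c} | ··d··> q4
  q4 = (rec X. c.a.b.(d.X)\{a,c})\{a,c} | ∅
Run σ = ⟨a⟩ on P: start {p0}
  step 1 (a): {p1}
  ✓ P
Run σ = ⟨a⟩ on Q: start {q0}
  step 1 (a): ∅  — Q cannot continue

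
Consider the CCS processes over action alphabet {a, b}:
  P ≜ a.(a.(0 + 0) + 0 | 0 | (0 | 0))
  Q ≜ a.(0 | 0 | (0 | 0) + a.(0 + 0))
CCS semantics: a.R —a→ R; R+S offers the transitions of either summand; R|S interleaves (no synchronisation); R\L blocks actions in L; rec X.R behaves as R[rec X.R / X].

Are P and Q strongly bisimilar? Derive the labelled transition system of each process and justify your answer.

P's transition system — 3 states:
  s0 = a.(a.(0 + 0) + 0 | 0 | (0 | 0)) :: =a=> s1
  s1 = a.(0 + 0) + 0 | 0 | (0 | 0) :: =a=> s2
  s2 = 0 + 0 :: (no moves)
Q's transition system — 3 states:
  t0 = a.(0 | 0 | (0 | 0) + a.(0 + 0)) :: =a=> t1
  t1 = 0 | 0 | (0 | 0) + a.(0 + 0) :: =a=> t2
  t2 = 0 + 0 :: (no moves)
Coarsest stable partition (strong bisimilarity classes):
  B0 = {s0, t0}
  B1 = {s1, t1}
  B2 = {s2, t2}
s0 ∈ B0, t0 ∈ B0 → same block

P ~ Q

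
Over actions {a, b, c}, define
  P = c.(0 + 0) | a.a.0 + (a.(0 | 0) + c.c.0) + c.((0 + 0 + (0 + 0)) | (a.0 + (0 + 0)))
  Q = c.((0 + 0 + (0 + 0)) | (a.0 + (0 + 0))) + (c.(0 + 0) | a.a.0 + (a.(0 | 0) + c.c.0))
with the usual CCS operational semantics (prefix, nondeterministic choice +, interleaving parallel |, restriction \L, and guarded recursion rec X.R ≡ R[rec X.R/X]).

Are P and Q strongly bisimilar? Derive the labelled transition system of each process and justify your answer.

YES

LTS(P): 11 reachable states
  u0 = c.(0 + 0) | a.a.0 + (a.(0 | 0) + c.c.0) + c.((0 + 0 + (0 + 0)) | (a.0 + (0 + 0))) :: ··a··> u1, ··a··> u2, ··c··> u3, ··c··> u4, ··c··> u5
  u1 = 0 | 0 :: stopped
  u2 = c.(0 + 0) | a.0 :: ··a··> u6, ··c··> u7
  u3 = (0 + 0 + (0 + 0)) | (a.0 + (0 + 0)) :: ··a··> u8
  u4 = (0 + 0) | a.a.0 :: ··a··> u7
  u5 = c.0 :: ··c··> u9
  u6 = c.(0 + 0) | 0 :: ··c··> u10
  u7 = (0 + 0) | a.0 :: ··a··> u10
  u8 = (0 + 0 + (0 + 0)) | 0 :: stopped
  u9 = 0 :: stopped
  u10 = (0 + 0) | 0 :: stopped
LTS(Q): 11 reachable states
  v0 = c.((0 + 0 + (0 + 0)) | (a.0 + (0 + 0))) + (c.(0 + 0) | a.a.0 + (a.(0 | 0) + c.c.0)) :: ··a··> v1, ··a··> v2, ··c··> v3, ··c··> v4, ··c··> v5
  v1 = 0 | 0 :: stopped
  v2 = c.(0 + 0) | a.0 :: ··a··> v6, ··c··> v7
  v3 = (0 + 0 + (0 + 0)) | (a.0 + (0 + 0)) :: ··a··> v8
  v4 = (0 + 0) | a.a.0 :: ··a··> v7
  v5 = c.0 :: ··c··> v9
  v6 = c.(0 + 0) | 0 :: ··c··> v10
  v7 = (0 + 0) | a.0 :: ··a··> v10
  v8 = (0 + 0 + (0 + 0)) | 0 :: stopped
  v9 = 0 :: stopped
  v10 = (0 + 0) | 0 :: stopped
Bisimilarity quotient blocks:
  B0 = {u0, v0}
  B1 = {u4, v4}
  B2 = {u3, u7, v3, v7}
  B3 = {u1, u10, u8, u9, v1, v10, v8, v9}
  B4 = {u5, u6, v5, v6}
  B5 = {u2, v2}
u0 ∈ B0, v0 ∈ B0 → same block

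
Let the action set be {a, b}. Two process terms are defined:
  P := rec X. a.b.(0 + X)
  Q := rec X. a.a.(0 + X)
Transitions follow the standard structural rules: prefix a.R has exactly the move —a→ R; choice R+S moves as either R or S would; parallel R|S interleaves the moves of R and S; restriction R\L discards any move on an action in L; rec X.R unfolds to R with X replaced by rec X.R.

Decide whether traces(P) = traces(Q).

traces(P) ≠ traces(Q) — witness ⟨ab⟩

LTS(P): 3 reachable states
  m0 = rec X. a.b.(0 + X) :: —a→ m1
  m1 = b.(0 + (rec X. a.b.(0 + X))) :: —b→ m2
  m2 = 0 + (rec X. a.b.(0 + X)) :: —a→ m1
LTS(Q): 3 reachable states
  n0 = rec X. a.a.(0 + X) :: —a→ n1
  n1 = a.(0 + (rec X. a.a.(0 + X))) :: —a→ n2
  n2 = 0 + (rec X. a.a.(0 + X)) :: —a→ n1
Executing ab from P (initial set {m0}):
  step 1 (a): {m1}
  step 2 (b): {m2}
  P completes σ.
Executing ab from Q (initial set {n0}):
  step 1 (a): {n1}
  step 2 (b): ∅  — Q cannot continue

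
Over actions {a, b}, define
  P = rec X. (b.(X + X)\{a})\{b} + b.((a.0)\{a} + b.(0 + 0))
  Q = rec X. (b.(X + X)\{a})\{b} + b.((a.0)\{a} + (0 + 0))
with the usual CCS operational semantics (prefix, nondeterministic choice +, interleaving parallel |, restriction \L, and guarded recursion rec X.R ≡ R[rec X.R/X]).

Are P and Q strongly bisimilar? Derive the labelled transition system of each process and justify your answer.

P ≁ Q

P's transition system — 3 states:
  u0 = rec X. (b.(X + X)\{a})\{b} + b.((a.0)\{a} + b.(0 + 0)) ⊢ --b--▸ u1
  u1 = (a.0)\{a} + b.(0 + 0) ⊢ --b--▸ u2
  u2 = 0 + 0 ⊢ deadlocked
Q's transition system — 2 states:
  v0 = rec X. (b.(X + X)\{a})\{b} + b.((a.0)\{a} + (0 + 0)) ⊢ --b--▸ v1
  v1 = (a.0)\{a} + (0 + 0) ⊢ deadlocked
Partition-refinement fixed point:
  B0 = {u0}
  B1 = {u1, v0}
  B2 = {u2, v1}
u0 ∈ B0, v0 ∈ B1 → different blocks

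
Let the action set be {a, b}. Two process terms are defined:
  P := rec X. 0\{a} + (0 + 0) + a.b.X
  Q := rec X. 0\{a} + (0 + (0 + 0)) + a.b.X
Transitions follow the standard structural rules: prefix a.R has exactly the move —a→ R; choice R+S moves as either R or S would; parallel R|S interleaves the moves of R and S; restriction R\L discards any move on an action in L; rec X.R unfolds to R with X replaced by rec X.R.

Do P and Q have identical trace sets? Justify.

LTS(P): 2 reachable states
  p0 = rec X. 0\{a} + (0 + 0) + a.b.X ⊢ --a--▸ p1
  p1 = b.(rec X. 0\{a} + (0 + 0) + a.b.X) ⊢ --b--▸ p0
LTS(Q): 2 reachable states
  q0 = rec X. 0\{a} + (0 + (0 + 0)) + a.b.X ⊢ --a--▸ q1
  q1 = b.(rec X. 0\{a} + (0 + (0 + 0)) + a.b.X) ⊢ --b--▸ q0
Bisimilarity quotient blocks:
  B0 = {p0, q0}
  B1 = {p1, q1}
p0 ∈ B0, q0 ∈ B0 → same block
Bisimilar ⇒ trace-equivalent.

trace-equivalent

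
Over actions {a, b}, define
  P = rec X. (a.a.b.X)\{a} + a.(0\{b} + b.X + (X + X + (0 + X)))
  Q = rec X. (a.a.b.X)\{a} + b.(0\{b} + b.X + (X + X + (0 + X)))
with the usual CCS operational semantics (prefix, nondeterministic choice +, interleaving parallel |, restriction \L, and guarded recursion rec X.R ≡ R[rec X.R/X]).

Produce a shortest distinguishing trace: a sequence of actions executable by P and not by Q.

a

Reachable graph of P (2 states):
  s0 = rec X. (a.a.b.X)\{a} + a.(0\{b} + b.X + (X + X + (0 + X))) has moves =a=> s1
  s1 = 0\{b} + b.(rec X. (a.a.b.X)\{a} + a.(0\{b} + b.X + (X + X + (0 + X)))) + ((rec X. (a.a.b.X)\{a} + a.(0\{b} + b.X + (X + X + (0 + X)))) + (rec X. (a.a.b.X)\{a} + a.(0\{b} + b.X + (X + X + (0 + X)))) + (0 + (rec X. (a.a.b.X)\{a} + a.(0\{b} + b.X + (X + X + (0 + X)))))) has moves =a=> s1, =b=> s0
Reachable graph of Q (2 states):
  t0 = rec X. (a.a.b.X)\{a} + b.(0\{b} + b.X + (X + X + (0 + X))) has moves =b=> t1
  t1 = 0\{b} + b.(rec X. (a.a.b.X)\{a} + b.(0\{b} + b.X + (X + X + (0 + X)))) + ((rec X. (a.a.b.X)\{a} + b.(0\{b} + b.X + (X + X + (0 + X)))) + (rec X. (a.a.b.X)\{a} + b.(0\{b} + b.X + (X + X + (0 + X)))) + (0 + (rec X. (a.a.b.X)\{a} + b.(0\{b} + b.X + (X + X + (0 + X)))))) has moves =b=> t0, =b=> t1
Executing a from P (initial set {s0}):
  [1] a ⇒ {s1}
  — P admits the full trace.
Executing a from Q (initial set {t0}):
  [1] a ⇒ no successor for Q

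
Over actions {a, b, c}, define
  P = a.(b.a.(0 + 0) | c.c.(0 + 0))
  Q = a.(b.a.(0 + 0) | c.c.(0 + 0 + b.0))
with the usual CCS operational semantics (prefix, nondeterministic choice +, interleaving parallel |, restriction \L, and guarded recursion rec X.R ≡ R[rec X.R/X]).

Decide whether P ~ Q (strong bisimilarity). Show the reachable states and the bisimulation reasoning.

NO

P's transition system — 10 states:
  u0 = a.(b.a.(0 + 0) | c.c.(0 + 0)) has moves —a→ u1
  u1 = b.a.(0 + 0) | c.c.(0 + 0) has moves —b→ u2, —c→ u3
  u2 = a.(0 + 0) | c.c.(0 + 0) has moves —a→ u4, —c→ u5
  u3 = b.a.(0 + 0) | c.(0 + 0) has moves —b→ u5, —c→ u6
  u4 = (0 + 0) | c.c.(0 + 0) has moves —c→ u7
  u5 = a.(0 + 0) | c.(0 + 0) has moves —a→ u7, —c→ u8
  u6 = b.a.(0 + 0) | (0 + 0) has moves —b→ u8
  u7 = (0 + 0) | c.(0 + 0) has moves —c→ u9
  u8 = a.(0 + 0) | (0 + 0) has moves —a→ u9
  u9 = (0 + 0) | (0 + 0) has moves stopped
Q's transition system — 13 states:
  v0 = a.(b.a.(0 + 0) | c.c.(0 + 0 + b.0)) has moves —a→ v1
  v1 = b.a.(0 + 0) | c.c.(0 + 0 + b.0) has moves —b→ v2, —c→ v3
  v2 = a.(0 + 0) | c.c.(0 + 0 + b.0) has moves —a→ v4, —c→ v5
  v3 = b.a.(0 + 0) | c.(0 + 0 + b.0) has moves —b→ v5, —c→ v6
  v4 = (0 + 0) | c.c.(0 + 0 + b.0) has moves —c→ v7
  v5 = a.(0 + 0) | c.(0 + 0 + b.0) has moves —a→ v7, —c→ v8
  v6 = b.a.(0 + 0) | (0 + 0 + b.0) has moves —b→ v8, —b→ v9
  v7 = (0 + 0) | c.(0 + 0 + b.0) has moves —c→ v10
  v8 = a.(0 + 0) | (0 + 0 + b.0) has moves —a→ v10, —b→ v11
  v9 = b.a.(0 + 0) | 0 has moves —b→ v11
  v10 = (0 + 0) | (0 + 0 + b.0) has moves —b→ v12
  v11 = a.(0 + 0) | 0 has moves —a→ v12
  v12 = (0 + 0) | 0 has moves stopped
Coarsest stable partition (strong bisimilarity classes):
  B0 = {u0}
  B1 = {u1}
  B2 = {u3}
  B3 = {u6, v9}
  B4 = {u8, v11}
  B5 = {u9, v12}
  B6 = {u5}
  B7 = {u7}
  B8 = {u2}
  B9 = {u4}
  B10 = {v0}
  B11 = {v1}
  B12 = {v2}
  B13 = {v4}
  B14 = {v7}
  B15 = {v10}
  B16 = {v5}
  B17 = {v8}
  B18 = {v3}
  B19 = {v6}
u0 ∈ B0, v0 ∈ B10 → different blocks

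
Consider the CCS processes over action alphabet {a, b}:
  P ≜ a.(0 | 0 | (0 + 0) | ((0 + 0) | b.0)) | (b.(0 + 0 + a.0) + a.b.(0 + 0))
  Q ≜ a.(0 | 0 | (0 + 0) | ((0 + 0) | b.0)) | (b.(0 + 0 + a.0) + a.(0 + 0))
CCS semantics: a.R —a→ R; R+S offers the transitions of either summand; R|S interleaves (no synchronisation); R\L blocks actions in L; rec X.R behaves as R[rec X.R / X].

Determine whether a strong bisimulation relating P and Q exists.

NO

LTS(P): 15 reachable states
  u0 = a.(0 | 0 | (0 + 0) | ((0 + 0) | b.0)) | (b.(0 + 0 + a.0) + a.b.(0 + 0)) has moves -a-> u1, -a-> u2, -b-> u3
  u1 = 0 | 0 | (0 + 0) | ((0 + 0) | b.0) | (b.(0 + 0 + a.0) + a.b.(0 + 0)) has moves -a-> u4, -b-> u5, -b-> u6
  u2 = a.(0 | 0 | (0 + 0) | ((0 + 0) | b.0)) | b.(0 + 0) has moves -a-> u4, -b-> u7
  u3 = a.(0 | 0 | (0 + 0) | ((0 + 0) | b.0)) | (0 + 0 + a.0) has moves -a-> u6, -a-> u8
  u4 = 0 | 0 | (0 + 0) | ((0 + 0) | b.0) | b.(0 + 0) has moves -b-> u10, -b-> u9
  u5 = 0 | 0 | (0 + 0) | ((0 + 0) | 0) | (b.(0 + 0 + a.0) + a.b.(0 + 0)) has moves -a-> u9, -b-> u11
  u6 = 0 | 0 | (0 + 0) | ((0 + 0) | b.0) | (0 + 0 + a.0) has moves -a-> u12, -b-> u11
  u7 = a.(0 | 0 | (0 + 0) | ((0 + 0) | b.0)) | (0 + 0) has moves -a-> u10
  u8 = a.(0 | 0 | (0 + 0) | ((0 + 0) | b.0)) | 0 has moves -a-> u12
  u9 = 0 | 0 | (0 + 0) | ((0 + 0) | 0) | b.(0 + 0) has moves -b-> u13
  u10 = 0 | 0 | (0 + 0) | ((0 + 0) | b.0) | (0 + 0) has moves -b-> u13
  u11 = 0 | 0 | (0 + 0) | ((0 + 0) | 0) | (0 + 0 + a.0) has moves -a-> u14
  u12 = 0 | 0 | (0 + 0) | ((0 + 0) | b.0) | 0 has moves -b-> u14
  u13 = 0 | 0 | (0 + 0) | ((0 + 0) | 0) | (0 + 0) has moves (no moves)
  u14 = 0 | 0 | (0 + 0) | ((0 + 0) | 0) | 0 has moves (no moves)
LTS(Q): 12 reachable states
  v0 = a.(0 | 0 | (0 + 0) | ((0 + 0) | b.0)) | (b.(0 + 0 + a.0) + a.(0 + 0)) has moves -a-> v1, -a-> v2, -b-> v3
  v1 = 0 | 0 | (0 + 0) | ((0 + 0) | b.0) | (b.(0 + 0 + a.0) + a.(0 + 0)) has moves -a-> v4, -b-> v5, -b-> v6
  v2 = a.(0 | 0 | (0 + 0) | ((0 + 0) | b.0)) | (0 + 0) has moves -a-> v4
  v3 = a.(0 | 0 | (0 + 0) | ((0 + 0) | b.0)) | (0 + 0 + a.0) has moves -a-> v6, -a-> v7
  v4 = 0 | 0 | (0 + 0) | ((0 + 0) | b.0) | (0 + 0) has moves -b-> v8
  v5 = 0 | 0 | (0 + 0) | ((0 + 0) | 0) | (b.(0 + 0 + a.0) + a.(0 + 0)) has moves -a-> v8, -b-> v9
  v6 = 0 | 0 | (0 + 0) | ((0 + 0) | b.0) | (0 + 0 + a.0) has moves -a-> v10, -b-> v9
  v7 = a.(0 | 0 | (0 + 0) | ((0 + 0) | b.0)) | 0 has moves -a-> v10
  v8 = 0 | 0 | (0 + 0) | ((0 + 0) | 0) | (0 + 0) has moves (no moves)
  v9 = 0 | 0 | (0 + 0) | ((0 + 0) | 0) | (0 + 0 + a.0) has moves -a-> v11
  v10 = 0 | 0 | (0 + 0) | ((0 + 0) | b.0) | 0 has moves -b-> v11
  v11 = 0 | 0 | (0 + 0) | ((0 + 0) | 0) | 0 has moves (no moves)
Partition-refinement fixed point:
  B0 = {u0}
  B1 = {u2}
  B2 = {u4}
  B3 = {u10, u12, u9, v10, v4}
  B4 = {u13, u14, v11, v8}
  B5 = {u7, u8, v2, v7}
  B6 = {u3, v3}
  B7 = {u5, u6, v6}
  B8 = {u11, v9}
  B9 = {u1}
  B10 = {v0}
  B11 = {v1}
  B12 = {v5}
u0 ∈ B0, v0 ∈ B10 → different blocks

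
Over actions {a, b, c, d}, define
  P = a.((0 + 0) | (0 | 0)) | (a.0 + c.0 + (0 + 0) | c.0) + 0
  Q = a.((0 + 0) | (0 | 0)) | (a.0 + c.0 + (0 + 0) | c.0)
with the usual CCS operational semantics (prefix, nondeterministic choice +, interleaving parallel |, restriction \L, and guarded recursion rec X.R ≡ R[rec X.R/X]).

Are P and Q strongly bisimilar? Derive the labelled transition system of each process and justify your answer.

P's transition system — 6 states:
  p0 = a.((0 + 0) | (0 | 0)) | (a.0 + c.0 + (0 + 0) | c.0) + 0 → -a-> p1, -a-> p2, -c-> p2, -c-> p3
  p1 = (0 + 0) | (0 | 0) | (a.0 + c.0 + (0 + 0) | c.0) → -a-> p4, -c-> p4, -c-> p5
  p2 = a.((0 + 0) | (0 | 0)) | 0 → -a-> p4
  p3 = a.((0 + 0) | (0 | 0)) | ((0 + 0) | 0) → -a-> p5
  p4 = (0 + 0) | (0 | 0) | 0 → ∅
  p5 = (0 + 0) | (0 | 0) | ((0 + 0) | 0) → ∅
Q's transition system — 6 states:
  q0 = a.((0 + 0) | (0 | 0)) | (a.0 + c.0 + (0 + 0) | c.0) → -a-> q1, -a-> q2, -c-> q2, -c-> q3
  q1 = (0 + 0) | (0 | 0) | (a.0 + c.0 + (0 + 0) | c.0) → -a-> q4, -c-> q4, -c-> q5
  q2 = a.((0 + 0) | (0 | 0)) | 0 → -a-> q4
  q3 = a.((0 + 0) | (0 | 0)) | ((0 + 0) | 0) → -a-> q5
  q4 = (0 + 0) | (0 | 0) | 0 → ∅
  q5 = (0 + 0) | (0 | 0) | ((0 + 0) | 0) → ∅
Bisimilarity quotient blocks:
  B0 = {p0, q0}
  B1 = {p2, p3, q2, q3}
  B2 = {p4, p5, q4, q5}
  B3 = {p1, q1}
p0 ∈ B0, q0 ∈ B0 → same block

YES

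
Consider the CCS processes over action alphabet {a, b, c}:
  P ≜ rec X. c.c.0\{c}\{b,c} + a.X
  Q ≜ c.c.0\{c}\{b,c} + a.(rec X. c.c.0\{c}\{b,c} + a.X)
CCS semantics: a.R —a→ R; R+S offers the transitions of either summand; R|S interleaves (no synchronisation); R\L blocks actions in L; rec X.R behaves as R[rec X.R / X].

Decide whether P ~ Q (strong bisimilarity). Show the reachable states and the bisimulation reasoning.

LTS(P): 3 reachable states
  m0 = rec X. c.c.0\{c}\{b,c} + a.X :: =a=> m0, =c=> m1
  m1 = c.0\{c}\{b,c} :: =c=> m2
  m2 = 0\{c}\{b,c} :: deadlocked
LTS(Q): 4 reachable states
  n0 = c.c.0\{c}\{b,c} + a.(rec X. c.c.0\{c}\{b,c} + a.X) :: =a=> n1, =c=> n2
  n1 = rec X. c.c.0\{c}\{b,c} + a.X :: =a=> n1, =c=> n2
  n2 = c.0\{c}\{b,c} :: =c=> n3
  n3 = 0\{c}\{b,c} :: deadlocked
Partition-refinement fixed point:
  B0 = {m0, n0, n1}
  B1 = {m1, n2}
  B2 = {m2, n3}
m0 ∈ B0, n0 ∈ B0 → same block

YES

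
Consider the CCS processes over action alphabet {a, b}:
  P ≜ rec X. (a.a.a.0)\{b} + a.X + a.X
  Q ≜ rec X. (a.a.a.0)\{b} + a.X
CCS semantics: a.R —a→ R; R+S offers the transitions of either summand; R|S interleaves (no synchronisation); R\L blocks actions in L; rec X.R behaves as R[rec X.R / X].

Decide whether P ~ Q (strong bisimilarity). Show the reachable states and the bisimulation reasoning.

bisimilar

P's transition system — 4 states:
  p0 = rec X. (a.a.a.0)\{b} + a.X + a.X :: -a-> p0, -a-> p1
  p1 = (a.a.0)\{b} :: -a-> p2
  p2 = (a.0)\{b} :: -a-> p3
  p3 = 0\{b} :: stopped
Q's transition system — 4 states:
  q0 = rec X. (a.a.a.0)\{b} + a.X :: -a-> q0, -a-> q1
  q1 = (a.a.0)\{b} :: -a-> q2
  q2 = (a.0)\{b} :: -a-> q3
  q3 = 0\{b} :: stopped
Partition-refinement fixed point:
  B0 = {p0, q0}
  B1 = {p1, q1}
  B2 = {p2, q2}
  B3 = {p3, q3}
p0 ∈ B0, q0 ∈ B0 → same block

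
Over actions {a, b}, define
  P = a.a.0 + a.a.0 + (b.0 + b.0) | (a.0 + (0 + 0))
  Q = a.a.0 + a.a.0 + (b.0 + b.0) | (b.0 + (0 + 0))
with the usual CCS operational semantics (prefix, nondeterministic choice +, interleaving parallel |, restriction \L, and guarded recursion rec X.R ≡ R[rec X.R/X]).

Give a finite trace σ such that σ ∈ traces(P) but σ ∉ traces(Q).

ab

LTS(P): 6 reachable states
  s0 = a.a.0 + a.a.0 + (b.0 + b.0) | (a.0 + (0 + 0)) :: ··a··> s1, ··a··> s2, ··b··> s3
  s1 = (b.0 + b.0) | 0 :: ··b··> s4
  s2 = a.0 :: ··a··> s5
  s3 = 0 | (a.0 + (0 + 0)) :: ··a··> s4
  s4 = 0 | 0 :: ·
  s5 = 0 :: ·
LTS(Q): 6 reachable states
  t0 = a.a.0 + a.a.0 + (b.0 + b.0) | (b.0 + (0 + 0)) :: ··a··> t1, ··b··> t2, ··b··> t3
  t1 = a.0 :: ··a··> t4
  t2 = (b.0 + b.0) | 0 :: ··b··> t5
  t3 = 0 | (b.0 + (0 + 0)) :: ··b··> t5
  t4 = 0 :: ·
  t5 = 0 | 0 :: ·
Trace ⟨ab⟩ through P, begin at {s0}:
  step 1 (a): {s1, s2}
  step 2 (b): {s4}
  ✓ P
Trace ⟨ab⟩ through Q, begin at {t0}:
  step 1 (a): {t1}
  step 2 (b): no successor for Q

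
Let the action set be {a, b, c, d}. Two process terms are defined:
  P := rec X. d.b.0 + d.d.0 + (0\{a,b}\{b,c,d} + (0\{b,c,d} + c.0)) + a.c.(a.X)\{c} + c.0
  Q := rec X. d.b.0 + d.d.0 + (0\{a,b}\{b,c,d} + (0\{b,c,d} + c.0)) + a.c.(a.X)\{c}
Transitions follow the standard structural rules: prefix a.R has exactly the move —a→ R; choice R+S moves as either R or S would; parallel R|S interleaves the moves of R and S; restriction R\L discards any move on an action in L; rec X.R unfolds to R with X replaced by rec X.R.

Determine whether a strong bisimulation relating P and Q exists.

P's transition system — 11 states:
  u0 = rec X. d.b.0 + d.d.0 + (0\{a,b}\{b,c,d} + (0\{b,c,d} + c.0)) + a.c.(a.X)\{c} + c.0 → —a→ u1, —c→ u2, —d→ u3, —d→ u4
  u1 = c.(a.(rec X. d.b.0 + d.d.0 + (0\{a,b}\{b,c,d} + (0\{b,c,d} + c.0)) + a.c.(a.X)\{c} + c.0))\{c} → —c→ u5
  u2 = 0 → stopped
  u3 = b.0 → —b→ u2
  u4 = d.0 → —d→ u2
  u5 = (a.(rec X. d.b.0 + d.d.0 + (0\{a,b}\{b,c,d} + (0\{b,c,d} + c.0)) + a.c.(a.X)\{c} + c.0))\{c} → —a→ u6
  u6 = (rec X. d.b.0 + d.d.0 + (0\{a,b}\{b,c,d} + (0\{b,c,d} + c.0)) + a.c.(a.X)\{c} + c.0)\{c} → —a→ u7, —d→ u8, —d→ u9
  u7 = (c.(a.(rec X. d.b.0 + d.d.0 + (0\{a,b}\{b,c,d} + (0\{b,c,d} + c.0)) + a.c.(a.X)\{c} + c.0))\{c})\{c} → stopped
  u8 = (b.0)\{c} → —b→ u10
  u9 = (d.0)\{c} → —d→ u10
  u10 = 0\{c} → stopped
Q's transition system — 11 states:
  v0 = rec X. d.b.0 + d.d.0 + (0\{a,b}\{b,c,d} + (0\{b,c,d} + c.0)) + a.c.(a.X)\{c} → —a→ v1, —c→ v2, —d→ v3, —d→ v4
  v1 = c.(a.(rec X. d.b.0 + d.d.0 + (0\{a,b}\{b,c,d} + (0\{b,c,d} + c.0)) + a.c.(a.X)\{c}))\{c} → —c→ v5
  v2 = 0 → stopped
  v3 = b.0 → —b→ v2
  v4 = d.0 → —d→ v2
  v5 = (a.(rec X. d.b.0 + d.d.0 + (0\{a,b}\{b,c,d} + (0\{b,c,d} + c.0)) + a.c.(a.X)\{c}))\{c} → —a→ v6
  v6 = (rec X. d.b.0 + d.d.0 + (0\{a,b}\{b,c,d} + (0\{b,c,d} + c.0)) + a.c.(a.X)\{c})\{c} → —a→ v7, —d→ v8, —d→ v9
  v7 = (c.(a.(rec X. d.b.0 + d.d.0 + (0\{a,b}\{b,c,d} + (0\{b,c,d} + c.0)) + a.c.(a.X)\{c}))\{c})\{c} → stopped
  v8 = (b.0)\{c} → —b→ v10
  v9 = (d.0)\{c} → —d→ v10
  v10 = 0\{c} → stopped
Bisimilarity quotient blocks:
  B0 = {u0, v0}
  B1 = {u4, u9, v4, v9}
  B2 = {u10, u2, u7, v10, v2, v7}
  B3 = {u1, v1}
  B4 = {u5, v5}
  B5 = {u6, v6}
  B6 = {u3, u8, v3, v8}
u0 ∈ B0, v0 ∈ B0 → same block

bisimilar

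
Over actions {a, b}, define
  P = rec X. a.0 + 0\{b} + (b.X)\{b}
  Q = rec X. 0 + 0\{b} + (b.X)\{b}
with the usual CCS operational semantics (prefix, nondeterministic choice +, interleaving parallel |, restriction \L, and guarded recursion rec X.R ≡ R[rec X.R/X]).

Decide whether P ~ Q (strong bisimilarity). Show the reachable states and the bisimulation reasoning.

P's transition system — 2 states:
  m0 = rec X. a.0 + 0\{b} + (b.X)\{b} → —a→ m1
  m1 = 0 → deadlocked
Q's transition system — 1 states:
  n0 = rec X. 0 + 0\{b} + (b.X)\{b} → deadlocked
Coarsest stable partition (strong bisimilarity classes):
  B0 = {m0}
  B1 = {m1, n0}
m0 ∈ B0, n0 ∈ B1 → different blocks

NO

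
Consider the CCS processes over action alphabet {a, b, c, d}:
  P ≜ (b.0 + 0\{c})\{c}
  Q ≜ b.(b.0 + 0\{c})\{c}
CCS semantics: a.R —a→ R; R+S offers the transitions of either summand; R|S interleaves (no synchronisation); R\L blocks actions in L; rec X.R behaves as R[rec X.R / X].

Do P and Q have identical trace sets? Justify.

NO — witness ⟨bb⟩

Reachable graph of P (2 states):
  p0 = (b.0 + 0\{c})\{c} :: ··b··> p1
  p1 = 0\{c} :: deadlocked
Reachable graph of Q (3 states):
  q0 = b.(b.0 + 0\{c})\{c} :: ··b··> q1
  q1 = (b.0 + 0\{c})\{c} :: ··b··> q2
  q2 = 0\{c} :: deadlocked
Trace ⟨bb⟩ through Q, begin at {q0}:
  after b @ step 1: {q1}
  after b @ step 2: {q2}
  ✓ Q
Trace ⟨bb⟩ through P, begin at {p0}:
  after b @ step 1: {p1}
  after b @ step 2: ∅ (P stuck)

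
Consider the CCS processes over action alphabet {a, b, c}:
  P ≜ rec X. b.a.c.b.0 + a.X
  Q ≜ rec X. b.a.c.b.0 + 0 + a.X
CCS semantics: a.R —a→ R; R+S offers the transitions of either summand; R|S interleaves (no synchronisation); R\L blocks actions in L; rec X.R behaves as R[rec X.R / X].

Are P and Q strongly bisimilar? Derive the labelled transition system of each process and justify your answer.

LTS(P): 5 reachable states
  s0 = rec X. b.a.c.b.0 + a.X has moves -a-> s0, -b-> s1
  s1 = a.c.b.0 has moves -a-> s2
  s2 = c.b.0 has moves -c-> s3
  s3 = b.0 has moves -b-> s4
  s4 = 0 has moves stopped
LTS(Q): 5 reachable states
  t0 = rec X. b.a.c.b.0 + 0 + a.X has moves -a-> t0, -b-> t1
  t1 = a.c.b.0 has moves -a-> t2
  t2 = c.b.0 has moves -c-> t3
  t3 = b.0 has moves -b-> t4
  t4 = 0 has moves stopped
Bisimilarity quotient blocks:
  B0 = {s0, t0}
  B1 = {s1, t1}
  B2 = {s2, t2}
  B3 = {s3, t3}
  B4 = {s4, t4}
s0 ∈ B0, t0 ∈ B0 → same block

bisimilar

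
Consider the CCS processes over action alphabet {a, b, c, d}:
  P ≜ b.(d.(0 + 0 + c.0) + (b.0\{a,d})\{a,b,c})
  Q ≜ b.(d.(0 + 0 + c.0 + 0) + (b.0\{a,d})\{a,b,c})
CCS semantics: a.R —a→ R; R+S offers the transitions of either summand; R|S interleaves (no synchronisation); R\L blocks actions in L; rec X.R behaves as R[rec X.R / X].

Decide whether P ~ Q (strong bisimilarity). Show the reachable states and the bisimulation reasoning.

Reachable graph of P (4 states):
  s0 = b.(d.(0 + 0 + c.0) + (b.0\{a,d})\{a,b,c}) ⊢ —b→ s1
  s1 = d.(0 + 0 + c.0) + (b.0\{a,d})\{a,b,c} ⊢ —d→ s2
  s2 = 0 + 0 + c.0 ⊢ —c→ s3
  s3 = 0 ⊢ deadlocked
Reachable graph of Q (4 states):
  t0 = b.(d.(0 + 0 + c.0 + 0) + (b.0\{a,d})\{a,b,c}) ⊢ —b→ t1
  t1 = d.(0 + 0 + c.0 + 0) + (b.0\{a,d})\{a,b,c} ⊢ —d→ t2
  t2 = 0 + 0 + c.0 + 0 ⊢ —c→ t3
  t3 = 0 ⊢ deadlocked
Partition-refinement fixed point:
  B0 = {s0, t0}
  B1 = {s1, t1}
  B2 = {s2, t2}
  B3 = {s3, t3}
s0 ∈ B0, t0 ∈ B0 → same block

P ~ Q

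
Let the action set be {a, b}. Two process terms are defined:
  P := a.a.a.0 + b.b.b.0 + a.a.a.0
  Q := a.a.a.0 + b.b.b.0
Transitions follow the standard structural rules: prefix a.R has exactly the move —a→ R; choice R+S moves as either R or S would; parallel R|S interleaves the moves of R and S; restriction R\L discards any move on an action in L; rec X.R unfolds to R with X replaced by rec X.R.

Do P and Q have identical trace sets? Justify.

YES

Reachable graph of P (6 states):
  m0 = a.a.a.0 + b.b.b.0 + a.a.a.0 has moves —a→ m1, —b→ m2
  m1 = a.a.0 has moves —a→ m3
  m2 = b.b.0 has moves —b→ m4
  m3 = a.0 has moves —a→ m5
  m4 = b.0 has moves —b→ m5
  m5 = 0 has moves ∅
Reachable graph of Q (6 states):
  n0 = a.a.a.0 + b.b.b.0 has moves —a→ n1, —b→ n2
  n1 = a.a.0 has moves —a→ n3
  n2 = b.b.0 has moves —b→ n4
  n3 = a.0 has moves —a→ n5
  n4 = b.0 has moves —b→ n5
  n5 = 0 has moves ∅
Partition-refinement fixed point:
  B0 = {m0, n0}
  B1 = {m2, n2}
  B2 = {m4, n4}
  B3 = {m5, n5}
  B4 = {m1, n1}
  B5 = {m3, n3}
m0 ∈ B0, n0 ∈ B0 → same block
Bisimilar ⇒ trace-equivalent.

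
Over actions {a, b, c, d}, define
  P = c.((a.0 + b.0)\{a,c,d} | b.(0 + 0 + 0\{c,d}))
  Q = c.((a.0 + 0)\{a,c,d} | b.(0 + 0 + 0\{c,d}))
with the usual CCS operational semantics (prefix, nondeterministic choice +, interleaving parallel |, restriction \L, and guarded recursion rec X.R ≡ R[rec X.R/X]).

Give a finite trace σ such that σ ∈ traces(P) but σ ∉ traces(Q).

cbb

P's transition system — 5 states:
  u0 = c.((a.0 + b.0)\{a,c,d} | b.(0 + 0 + 0\{c,d})) :: ··c··> u1
  u1 = (a.0 + b.0)\{a,c,d} | b.(0 + 0 + 0\{c,d}) :: ··b··> u2, ··b··> u3
  u2 = (a.0 + b.0)\{a,c,d} | (0 + 0 + 0\{c,d}) :: ··b··> u4
  u3 = 0\{a,c,d} | b.(0 + 0 + 0\{c,d}) :: ··b··> u4
  u4 = 0\{a,c,d} | (0 + 0 + 0\{c,d}) :: ·
Q's transition system — 3 states:
  v0 = c.((a.0 + 0)\{a,c,d} | b.(0 + 0 + 0\{c,d})) :: ··c··> v1
  v1 = (a.0 + 0)\{a,c,d} | b.(0 + 0 + 0\{c,d}) :: ··b··> v2
  v2 = (a.0 + 0)\{a,c,d} | (0 + 0 + 0\{c,d}) :: ·
Executing cbb from P (initial set {u0}):
  after c @ step 1: {u1}
  after b @ step 2: {u2, u3}
  after b @ step 3: {u4}
  P completes σ.
Executing cbb from Q (initial set {v0}):
  after c @ step 1: {v1}
  after b @ step 2: {v2}
  after b @ step 3: no successor for Q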